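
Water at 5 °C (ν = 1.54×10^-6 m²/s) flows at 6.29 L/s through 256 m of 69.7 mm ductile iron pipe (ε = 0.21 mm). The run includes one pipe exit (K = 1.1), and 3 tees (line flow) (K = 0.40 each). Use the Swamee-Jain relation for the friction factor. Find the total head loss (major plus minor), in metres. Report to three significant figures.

H_L ≈ 14.7 m

V = 4Q/(πD²) = 1.649 m/s; V²/2g = 0.1385 m
Re = 7.46×10^4, ε/D = 0.00301 → f = 0.02818 (Swamee-Jain)
Major: h_f = f(L/D)·V²/2g = 0.02818·3673·0.1385 = 14.34 m
Minor: ΣK = 2.30; h_m = ΣK·V²/2g = 0.3186 m
Total H_L = 14.34 + 0.3186 = 14.65 m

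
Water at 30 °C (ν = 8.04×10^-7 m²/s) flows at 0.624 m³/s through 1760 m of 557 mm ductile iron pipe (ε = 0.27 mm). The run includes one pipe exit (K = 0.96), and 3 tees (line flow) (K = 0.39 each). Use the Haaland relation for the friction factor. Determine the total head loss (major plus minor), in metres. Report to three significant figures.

H_L ≈ 18.5 m

V = 4Q/(πD²) = 2.561 m/s; V²/2g = 0.3342 m
Re = 1.77×10^6, ε/D = 4.85×10^-4 → f = 0.01688 (Haaland)
Major: h_f = f(L/D)·V²/2g = 0.01688·3160·0.3342 = 17.82 m
Minor: ΣK = 2.13; h_m = ΣK·V²/2g = 0.7119 m
Total H_L = 17.82 + 0.7119 = 18.53 m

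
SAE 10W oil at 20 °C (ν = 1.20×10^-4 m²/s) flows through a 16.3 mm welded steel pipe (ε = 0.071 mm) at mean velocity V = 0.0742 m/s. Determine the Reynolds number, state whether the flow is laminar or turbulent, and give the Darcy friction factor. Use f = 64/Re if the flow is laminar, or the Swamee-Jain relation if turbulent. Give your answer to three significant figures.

Re = VD/ν = 0.07420·0.0163/1.20×10^-4 = 10.1
Re < 2300 → laminar → f = 64/Re = 6.350

Re ≈ 10.1; laminar; f = 64/Re ≈ 6.35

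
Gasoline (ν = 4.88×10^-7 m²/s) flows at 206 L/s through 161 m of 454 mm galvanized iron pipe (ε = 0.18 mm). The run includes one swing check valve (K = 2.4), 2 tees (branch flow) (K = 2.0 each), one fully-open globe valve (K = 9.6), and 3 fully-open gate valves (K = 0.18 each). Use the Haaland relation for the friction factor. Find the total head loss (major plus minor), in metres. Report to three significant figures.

V = 4Q/(πD²) = 1.273 m/s; V²/2g = 0.08253 m
Re = 1.18×10^6, ε/D = 3.96×10^-4 → f = 0.01634 (Haaland)
Major: h_f = f(L/D)·V²/2g = 0.01634·354.6·0.08253 = 0.4782 m
Minor: ΣK = 16.5; h_m = ΣK·V²/2g = 1.365 m
Total H_L = 0.4782 + 1.365 = 1.843 m

H_L ≈ 1.84 m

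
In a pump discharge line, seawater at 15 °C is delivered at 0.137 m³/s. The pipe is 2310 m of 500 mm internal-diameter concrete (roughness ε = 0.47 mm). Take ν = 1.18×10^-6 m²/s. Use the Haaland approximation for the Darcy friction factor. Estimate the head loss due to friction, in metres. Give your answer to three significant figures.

V = 4Q/(πD²) = 4·0.137/(π·0.500²) = 0.6977 m/s
Re = VD/ν = 0.6977·0.500/1.18×10^-6 = 2.96×10^5 → turbulent
ε/D = 0.47/500 = 9.40×10^-4
Haaland: f = 0.02028
h_f = f(L/D)V²/(2g) = 0.02028·(2310/0.500)·0.6977²/(2·9.81) = 2.325 m

h_f ≈ 2.32 m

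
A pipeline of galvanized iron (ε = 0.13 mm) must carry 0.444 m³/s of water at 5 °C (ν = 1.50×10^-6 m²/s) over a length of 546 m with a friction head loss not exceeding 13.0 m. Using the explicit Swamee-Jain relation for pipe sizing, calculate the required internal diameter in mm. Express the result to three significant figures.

Swamee-Jain (Type III): D = 0.66·[ε^1.25·(LQ²/(gh_f))^4.75 + ν·Q^9.4·(L/(gh_f))^5.2]^0.04
LQ²/(gh_f) = 0.8440; L/(gh_f) = 4.281
Term 1 = ε^1.25·(…)^4.75 = 6.20×10^-6; Term 2 = ν·Q^9.4·(…)^5.2 = 1.40×10^-6
D = 0.66·(6.20×10^-6 + 1.40×10^-6)^0.04 = 0.4119 m = 412 mm
Check: V = 3.33 m/s, Re = 9.15×10^5, f = 0.01596, h_f = 12.0 m ≈ 13.0 m ✓

D ≈ 412 mm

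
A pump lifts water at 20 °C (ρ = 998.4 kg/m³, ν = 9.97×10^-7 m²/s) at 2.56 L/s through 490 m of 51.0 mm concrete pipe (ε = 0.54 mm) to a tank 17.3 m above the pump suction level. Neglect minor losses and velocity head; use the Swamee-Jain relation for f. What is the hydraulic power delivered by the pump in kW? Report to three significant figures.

P_hyd ≈ 1.20 kW

V = 4Q/(πD²) = 1.253 m/s; Re = 6.41×10^4; ε/D = 0.0106; f = 0.03987
h_f = f(L/D)V²/2g = 30.66 m
Total head H = z + h_f = 17.3 + 30.66 = 47.96 m
P_hyd = ρgQH = 998.4·9.81·0.00256·47.96 = 1.203 kW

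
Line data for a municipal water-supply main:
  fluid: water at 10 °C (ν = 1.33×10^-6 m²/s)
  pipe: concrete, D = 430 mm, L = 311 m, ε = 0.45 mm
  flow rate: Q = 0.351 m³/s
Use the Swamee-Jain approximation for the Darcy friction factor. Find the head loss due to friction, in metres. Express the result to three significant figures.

h_f ≈ 4.38 m

V = 4Q/(πD²) = 4·0.351/(π·0.430²) = 2.417 m/s
Re = VD/ν = 2.417·0.430/1.33×10^-6 = 7.81×10^5 → turbulent
ε/D = 0.45/430 = 0.00105
Swamee-Jain: f = 0.02033
h_f = f(L/D)V²/(2g) = 0.02033·(311/0.430)·2.417²/(2·9.81) = 4.378 m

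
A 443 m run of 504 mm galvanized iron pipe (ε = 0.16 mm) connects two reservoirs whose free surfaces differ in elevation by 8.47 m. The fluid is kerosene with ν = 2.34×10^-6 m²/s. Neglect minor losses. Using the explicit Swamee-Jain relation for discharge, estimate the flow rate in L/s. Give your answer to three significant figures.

Q ≈ 685 L/s

Swamee-Jain (Type II): Q = -0.965·√(gD⁵h_f/L)·ln[ε/(3.7D) + √(3.17ν²L/(gD³h_f))]
√(gD⁵h_f/L) = √(9.81·0.504⁵·8.47/443) = 0.07810
ε/(3.7D) = 8.58×10^-5; √(3.17ν²L/(gD³h_f)) = 2.69×10^-5
Q = -0.965·0.07810·ln(1.127×10^-4) = 0.6851 m³/s
Check: V = 3.43 m/s, Re = 7.40×10^5, f = 0.01613, h_f = 8.52 m ≈ 8.47 m ✓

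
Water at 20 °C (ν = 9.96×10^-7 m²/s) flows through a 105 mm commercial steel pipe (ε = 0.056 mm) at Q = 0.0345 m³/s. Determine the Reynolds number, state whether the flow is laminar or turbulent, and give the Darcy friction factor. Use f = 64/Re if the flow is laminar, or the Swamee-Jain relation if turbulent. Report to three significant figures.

Re ≈ 4.20×10^5; turbulent; f ≈ 0.0181

V = 4Q/(πD²) = 3.984 m/s
Re = VD/ν = 3.984·0.105/9.96×10^-7 = 4.20×10^5
Re > 4000 → turbulent; ε/D = 5.33×10^-4
Swamee-Jain: f = 0.01814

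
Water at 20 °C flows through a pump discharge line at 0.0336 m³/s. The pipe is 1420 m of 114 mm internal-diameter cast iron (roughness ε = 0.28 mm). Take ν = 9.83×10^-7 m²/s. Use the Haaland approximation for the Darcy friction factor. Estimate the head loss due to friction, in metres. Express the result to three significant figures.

V = 4Q/(πD²) = 4·0.0336/(π·0.114²) = 3.292 m/s
Re = VD/ν = 3.292·0.114/9.83×10^-7 = 3.82×10^5 → turbulent
ε/D = 0.28/114 = 0.00246
Haaland: f = 0.02517
h_f = f(L/D)V²/(2g) = 0.02517·(1420/0.114)·3.292²/(2·9.81) = 173.2 m

h_f ≈ 173 m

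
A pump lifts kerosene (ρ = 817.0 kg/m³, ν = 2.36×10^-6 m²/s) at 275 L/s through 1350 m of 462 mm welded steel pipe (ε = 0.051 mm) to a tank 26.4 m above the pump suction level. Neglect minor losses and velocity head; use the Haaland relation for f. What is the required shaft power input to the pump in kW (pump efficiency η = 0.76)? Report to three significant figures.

V = 4Q/(πD²) = 1.640 m/s; Re = 3.21×10^5; ε/D = 1.10×10^-4; f = 0.01518
h_f = f(L/D)V²/2g = 6.084 m
Total head H = z + h_f = 26.4 + 6.084 = 32.48 m
P_hyd = ρgQH = 817.0·9.81·0.275·32.48 = 71.60 kW
P_shaft = P_hyd/η = 71.60/0.76 = 94.21 kW

P_shaft ≈ 94.2 kW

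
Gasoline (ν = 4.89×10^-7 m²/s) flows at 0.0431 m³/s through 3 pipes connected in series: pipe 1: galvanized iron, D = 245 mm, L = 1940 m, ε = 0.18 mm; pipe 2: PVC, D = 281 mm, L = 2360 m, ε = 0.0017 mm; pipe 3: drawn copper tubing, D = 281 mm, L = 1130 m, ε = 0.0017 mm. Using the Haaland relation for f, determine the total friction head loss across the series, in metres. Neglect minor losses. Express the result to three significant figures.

Pipe 1: V = 0.9142 m/s, Re = 4.58×10^5, ε/D = 7.35×10^-4, f = 0.01898, h_1 = f(L/D)V²/2g = 6.403 m
Pipe 2: V = 0.6950 m/s, Re = 3.99×10^5, ε/D = 6.05×10^-6, f = 0.01366, h_2 = f(L/D)V²/2g = 2.825 m
Pipe 3: V = 0.6950 m/s, Re = 3.99×10^5, ε/D = 6.05×10^-6, f = 0.01366, h_3 = f(L/D)V²/2g = 1.352 m
Series → Q common, losses add: H = Σh = 10.58 m

H ≈ 10.6 m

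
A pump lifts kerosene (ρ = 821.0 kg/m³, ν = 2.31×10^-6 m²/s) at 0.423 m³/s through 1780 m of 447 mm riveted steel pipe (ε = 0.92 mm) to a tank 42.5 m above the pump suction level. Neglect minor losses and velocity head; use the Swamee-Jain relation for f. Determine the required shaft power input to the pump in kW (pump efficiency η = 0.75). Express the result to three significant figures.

P_shaft ≈ 354 kW

V = 4Q/(πD²) = 2.695 m/s; Re = 5.22×10^5; ε/D = 0.00206; f = 0.02405
h_f = f(L/D)V²/2g = 35.47 m
Total head H = z + h_f = 42.5 + 35.47 = 77.97 m
P_hyd = ρgQH = 821.0·9.81·0.423·77.97 = 265.6 kW
P_shaft = P_hyd/η = 265.6/0.75 = 354.2 kW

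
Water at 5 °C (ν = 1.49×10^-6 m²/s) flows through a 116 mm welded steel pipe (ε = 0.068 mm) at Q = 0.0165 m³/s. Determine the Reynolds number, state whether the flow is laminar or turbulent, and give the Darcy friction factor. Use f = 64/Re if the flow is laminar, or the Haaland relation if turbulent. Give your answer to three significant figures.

Re ≈ 1.22×10^5; turbulent; f ≈ 0.0200

V = 4Q/(πD²) = 1.561 m/s
Re = VD/ν = 1.561·0.116/1.49×10^-6 = 1.22×10^5
Re > 4000 → turbulent; ε/D = 5.86×10^-4
Haaland: f = 0.01998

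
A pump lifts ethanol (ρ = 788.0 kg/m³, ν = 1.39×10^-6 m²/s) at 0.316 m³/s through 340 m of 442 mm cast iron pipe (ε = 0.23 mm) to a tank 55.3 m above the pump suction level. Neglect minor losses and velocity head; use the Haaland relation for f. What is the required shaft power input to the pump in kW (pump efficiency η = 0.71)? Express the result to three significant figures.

V = 4Q/(πD²) = 2.059 m/s; Re = 6.55×10^5; ε/D = 5.20×10^-4; f = 0.01752
h_f = f(L/D)V²/2g = 2.914 m
Total head H = z + h_f = 55.3 + 2.914 = 58.21 m
P_hyd = ρgQH = 788.0·9.81·0.316·58.21 = 142.2 kW
P_shaft = P_hyd/η = 142.2/0.71 = 200.3 kW

P_shaft ≈ 200 kW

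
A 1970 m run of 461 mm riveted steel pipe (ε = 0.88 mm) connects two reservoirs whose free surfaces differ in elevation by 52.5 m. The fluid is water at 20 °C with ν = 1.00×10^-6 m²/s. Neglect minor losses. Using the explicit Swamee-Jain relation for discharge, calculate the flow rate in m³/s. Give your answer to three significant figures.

Swamee-Jain (Type II): Q = -0.965·√(gD⁵h_f/L)·ln[ε/(3.7D) + √(3.17ν²L/(gD³h_f))]
√(gD⁵h_f/L) = √(9.81·0.461⁵·52.5/1970) = 0.07378
ε/(3.7D) = 5.16×10^-4; √(3.17ν²L/(gD³h_f)) = 1.11×10^-5
Q = -0.965·0.07378·ln(5.270×10^-4) = 0.5374 m³/s
Check: V = 3.22 m/s, Re = 1.48×10^6, f = 0.02332, h_f = 52.7 m ≈ 52.5 m ✓

Q ≈ 0.537 m³/s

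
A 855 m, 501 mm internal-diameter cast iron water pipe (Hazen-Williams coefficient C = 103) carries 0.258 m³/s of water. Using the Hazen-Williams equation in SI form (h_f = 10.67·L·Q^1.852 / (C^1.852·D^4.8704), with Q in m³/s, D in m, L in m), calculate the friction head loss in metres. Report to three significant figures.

h_f ≈ 4.02 m

h_f = 10.67·855·0.258^1.852 / (103^1.852·0.501^4.8704) = 4.023 m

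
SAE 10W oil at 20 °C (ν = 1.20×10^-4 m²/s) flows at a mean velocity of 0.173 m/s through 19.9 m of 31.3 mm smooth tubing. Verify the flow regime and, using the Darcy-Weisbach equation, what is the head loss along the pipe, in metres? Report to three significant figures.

h_f ≈ 1.38 m

Re = VD/ν = 0.173·0.03130/1.20×10^-4 = 45.1 → laminar (Re < 2300)
f = 64/Re = 1.418
h_f = f(L/D)V²/(2g) = 1.418·(19.9/0.03130)·0.173²/(2·9.81) = 1.376 m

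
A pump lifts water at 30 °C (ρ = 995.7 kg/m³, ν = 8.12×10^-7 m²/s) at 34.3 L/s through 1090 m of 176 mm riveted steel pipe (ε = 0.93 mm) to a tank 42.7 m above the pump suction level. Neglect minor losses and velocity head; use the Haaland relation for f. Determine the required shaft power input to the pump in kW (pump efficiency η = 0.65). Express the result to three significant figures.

P_shaft ≈ 32.1 kW

V = 4Q/(πD²) = 1.410 m/s; Re = 3.06×10^5; ε/D = 0.00528; f = 0.03122
h_f = f(L/D)V²/2g = 19.59 m
Total head H = z + h_f = 42.7 + 19.59 = 62.29 m
P_hyd = ρgQH = 995.7·9.81·0.0343·62.29 = 20.87 kW
P_shaft = P_hyd/η = 20.87/0.65 = 32.11 kW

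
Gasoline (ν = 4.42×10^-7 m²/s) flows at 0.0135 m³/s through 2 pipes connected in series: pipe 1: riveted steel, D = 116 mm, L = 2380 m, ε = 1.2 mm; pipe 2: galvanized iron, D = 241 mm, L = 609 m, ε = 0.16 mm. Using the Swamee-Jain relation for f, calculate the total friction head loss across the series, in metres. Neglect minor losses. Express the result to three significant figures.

Pipe 1: V = 1.277 m/s, Re = 3.35×10^5, ε/D = 0.0103, f = 0.03863, h_1 = f(L/D)V²/2g = 65.91 m
Pipe 2: V = 0.2959 m/s, Re = 1.61×10^5, ε/D = 6.64×10^-4, f = 0.02010, h_2 = f(L/D)V²/2g = 0.2267 m
Series → Q common, losses add: H = Σh = 66.14 m

H ≈ 66.1 m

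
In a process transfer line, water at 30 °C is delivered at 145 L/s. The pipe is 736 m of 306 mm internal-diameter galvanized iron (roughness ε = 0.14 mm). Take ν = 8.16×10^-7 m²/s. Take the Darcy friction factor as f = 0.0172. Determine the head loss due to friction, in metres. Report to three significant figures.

h_f ≈ 8.20 m

V = 4Q/(πD²) = 4·0.145/(π·0.306²) = 1.972 m/s
h_f = f(L/D)V²/(2g) = 0.01720·(736/0.306)·1.972²/(2·9.81) = 8.197 m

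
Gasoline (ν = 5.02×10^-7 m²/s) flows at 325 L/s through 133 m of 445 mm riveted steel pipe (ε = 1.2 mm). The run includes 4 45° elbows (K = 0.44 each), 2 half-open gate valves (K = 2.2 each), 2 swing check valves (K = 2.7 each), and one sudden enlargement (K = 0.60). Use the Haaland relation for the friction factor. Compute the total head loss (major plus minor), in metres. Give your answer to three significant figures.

V = 4Q/(πD²) = 2.090 m/s; V²/2g = 0.2226 m
Re = 1.85×10^6, ε/D = 0.00270 → f = 0.02552 (Haaland)
Major: h_f = f(L/D)·V²/2g = 0.02552·298.9·0.2226 = 1.698 m
Minor: ΣK = 12.2; h_m = ΣK·V²/2g = 2.706 m
Total H_L = 1.698 + 2.706 = 4.404 m

H_L ≈ 4.40 m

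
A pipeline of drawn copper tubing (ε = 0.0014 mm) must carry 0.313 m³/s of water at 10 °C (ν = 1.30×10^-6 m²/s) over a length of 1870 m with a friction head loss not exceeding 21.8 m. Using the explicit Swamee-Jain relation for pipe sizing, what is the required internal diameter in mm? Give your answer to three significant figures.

D ≈ 390 mm

Swamee-Jain (Type III): D = 0.66·[ε^1.25·(LQ²/(gh_f))^4.75 + ν·Q^9.4·(L/(gh_f))^5.2]^0.04
LQ²/(gh_f) = 0.8567; L/(gh_f) = 8.744
Term 1 = ε^1.25·(…)^4.75 = 2.31×10^-8; Term 2 = ν·Q^9.4·(…)^5.2 = 1.86×10^-6
D = 0.66·(2.31×10^-8 + 1.86×10^-6)^0.04 = 0.3895 m = 390 mm
Check: V = 2.63 m/s, Re = 7.87×10^5, f = 0.01217, h_f = 20.5 m ≈ 21.8 m ✓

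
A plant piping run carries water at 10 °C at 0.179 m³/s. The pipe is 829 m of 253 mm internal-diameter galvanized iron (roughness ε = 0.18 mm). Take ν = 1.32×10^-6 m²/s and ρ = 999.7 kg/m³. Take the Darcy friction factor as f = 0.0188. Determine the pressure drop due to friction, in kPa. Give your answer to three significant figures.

V = 4Q/(πD²) = 4·0.179/(π·0.253²) = 3.561 m/s
h_f = f(L/D)V²/(2g) = 0.01880·(829/0.253)·3.561²/(2·9.81) = 39.80 m
Δp = ρg·h_f = 999.7·9.81·39.80 = 390.4 kPa

Δp ≈ 390 kPa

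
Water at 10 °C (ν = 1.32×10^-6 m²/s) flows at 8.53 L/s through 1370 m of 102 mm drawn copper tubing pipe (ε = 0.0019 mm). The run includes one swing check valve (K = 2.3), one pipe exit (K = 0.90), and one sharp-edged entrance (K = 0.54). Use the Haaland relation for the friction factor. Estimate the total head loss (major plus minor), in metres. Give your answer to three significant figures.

V = 4Q/(πD²) = 1.044 m/s; V²/2g = 0.05554 m
Re = 8.07×10^4, ε/D = 1.86×10^-5 → f = 0.01871 (Haaland)
Major: h_f = f(L/D)·V²/2g = 0.01871·13431·0.05554 = 13.96 m
Minor: ΣK = 3.74; h_m = ΣK·V²/2g = 0.2077 m
Total H_L = 13.96 + 0.2077 = 14.17 m

H_L ≈ 14.2 m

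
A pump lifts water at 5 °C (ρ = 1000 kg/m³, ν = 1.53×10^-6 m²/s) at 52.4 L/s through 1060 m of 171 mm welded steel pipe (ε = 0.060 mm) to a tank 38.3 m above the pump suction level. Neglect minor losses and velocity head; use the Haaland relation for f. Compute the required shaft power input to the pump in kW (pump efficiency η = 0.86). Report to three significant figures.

V = 4Q/(πD²) = 2.282 m/s; Re = 2.55×10^5; ε/D = 3.51×10^-4; f = 0.01739
h_f = f(L/D)V²/2g = 28.61 m
Total head H = z + h_f = 38.3 + 28.61 = 66.91 m
P_hyd = ρgQH = 1000·9.81·0.0524·66.91 = 34.39 kW
P_shaft = P_hyd/η = 34.39/0.86 = 39.99 kW

P_shaft ≈ 40.0 kW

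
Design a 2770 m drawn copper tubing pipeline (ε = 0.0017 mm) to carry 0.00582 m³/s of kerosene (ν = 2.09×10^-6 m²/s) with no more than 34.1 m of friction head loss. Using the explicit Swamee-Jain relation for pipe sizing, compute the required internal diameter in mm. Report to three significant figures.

D ≈ 87.7 mm

Swamee-Jain (Type III): D = 0.66·[ε^1.25·(LQ²/(gh_f))^4.75 + ν·Q^9.4·(L/(gh_f))^5.2]^0.04
LQ²/(gh_f) = 2.805×10^-4; L/(gh_f) = 8.280
Term 1 = ε^1.25·(…)^4.75 = 8.23×10^-25; Term 2 = ν·Q^9.4·(…)^5.2 = 1.21×10^-22
D = 0.66·(8.23×10^-25 + 1.21×10^-22)^0.04 = 0.08771 m = 87.7 mm
Check: V = 0.963 m/s, Re = 4.04×10^4, f = 0.02186, h_f = 32.7 m ≈ 34.1 m ✓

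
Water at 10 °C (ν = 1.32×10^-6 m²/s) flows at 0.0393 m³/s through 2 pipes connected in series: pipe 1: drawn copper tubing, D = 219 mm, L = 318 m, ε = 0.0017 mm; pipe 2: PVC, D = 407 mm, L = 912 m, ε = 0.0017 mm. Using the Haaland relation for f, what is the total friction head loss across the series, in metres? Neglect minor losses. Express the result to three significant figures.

Pipe 1: V = 1.043 m/s, Re = 1.73×10^5, ε/D = 7.76×10^-6, f = 0.01599, h_1 = f(L/D)V²/2g = 1.288 m
Pipe 2: V = 0.3021 m/s, Re = 9.31×10^4, ε/D = 4.18×10^-6, f = 0.01811, h_2 = f(L/D)V²/2g = 0.1887 m
Series → Q common, losses add: H = Σh = 1.476 m

H ≈ 1.48 m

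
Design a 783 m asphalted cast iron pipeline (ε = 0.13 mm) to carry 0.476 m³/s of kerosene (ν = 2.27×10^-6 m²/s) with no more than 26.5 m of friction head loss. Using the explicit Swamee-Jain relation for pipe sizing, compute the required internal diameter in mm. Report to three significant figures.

D ≈ 396 mm

Swamee-Jain (Type III): D = 0.66·[ε^1.25·(LQ²/(gh_f))^4.75 + ν·Q^9.4·(L/(gh_f))^5.2]^0.04
LQ²/(gh_f) = 0.6824; L/(gh_f) = 3.012
Term 1 = ε^1.25·(…)^4.75 = 2.26×10^-6; Term 2 = ν·Q^9.4·(…)^5.2 = 6.54×10^-7
D = 0.66·(2.26×10^-6 + 6.54×10^-7)^0.04 = 0.3964 m = 396 mm
Check: V = 3.86 m/s, Re = 6.74×10^5, f = 0.01630, h_f = 24.4 m ≈ 26.5 m ✓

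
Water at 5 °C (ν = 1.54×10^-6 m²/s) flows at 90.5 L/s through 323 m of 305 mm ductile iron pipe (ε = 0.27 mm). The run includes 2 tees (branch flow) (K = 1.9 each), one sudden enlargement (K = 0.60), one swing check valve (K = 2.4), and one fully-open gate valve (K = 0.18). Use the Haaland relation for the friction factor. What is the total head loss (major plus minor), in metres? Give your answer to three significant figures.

H_L ≈ 2.22 m

V = 4Q/(πD²) = 1.239 m/s; V²/2g = 0.07820 m
Re = 2.45×10^5, ε/D = 8.85×10^-4 → f = 0.02021 (Haaland)
Major: h_f = f(L/D)·V²/2g = 0.02021·1059·0.07820 = 1.674 m
Minor: ΣK = 6.98; h_m = ΣK·V²/2g = 0.5459 m
Total H_L = 1.674 + 0.5459 = 2.220 m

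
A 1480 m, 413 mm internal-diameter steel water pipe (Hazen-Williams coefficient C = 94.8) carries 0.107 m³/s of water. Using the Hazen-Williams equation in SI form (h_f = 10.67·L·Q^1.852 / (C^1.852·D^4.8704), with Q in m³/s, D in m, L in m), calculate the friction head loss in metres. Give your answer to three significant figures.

h_f = 10.67·1480·0.107^1.852 / (94.8^1.852·0.413^4.8704) = 4.076 m

h_f ≈ 4.08 m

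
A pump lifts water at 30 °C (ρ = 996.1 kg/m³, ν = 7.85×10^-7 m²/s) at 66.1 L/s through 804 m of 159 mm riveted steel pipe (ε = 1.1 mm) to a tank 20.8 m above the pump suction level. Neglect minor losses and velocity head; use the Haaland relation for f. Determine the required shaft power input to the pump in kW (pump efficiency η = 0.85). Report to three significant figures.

V = 4Q/(πD²) = 3.329 m/s; Re = 6.74×10^5; ε/D = 0.00692; f = 0.03376
h_f = f(L/D)V²/2g = 96.43 m
Total head H = z + h_f = 20.8 + 96.43 = 117.2 m
P_hyd = ρgQH = 996.1·9.81·0.0661·117.2 = 75.72 kW
P_shaft = P_hyd/η = 75.72/0.85 = 89.08 kW

P_shaft ≈ 89.1 kW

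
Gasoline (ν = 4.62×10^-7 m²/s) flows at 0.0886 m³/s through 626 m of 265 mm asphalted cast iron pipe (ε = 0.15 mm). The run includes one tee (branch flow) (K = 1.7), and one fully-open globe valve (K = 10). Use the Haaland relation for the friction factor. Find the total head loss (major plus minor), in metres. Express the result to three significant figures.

V = 4Q/(πD²) = 1.606 m/s; V²/2g = 0.1315 m
Re = 9.21×10^5, ε/D = 5.66×10^-4 → f = 0.01764 (Haaland)
Major: h_f = f(L/D)·V²/2g = 0.01764·2362·0.1315 = 5.482 m
Minor: ΣK = 11.7; h_m = ΣK·V²/2g = 1.539 m
Total H_L = 5.482 + 1.539 = 7.021 m

H_L ≈ 7.02 m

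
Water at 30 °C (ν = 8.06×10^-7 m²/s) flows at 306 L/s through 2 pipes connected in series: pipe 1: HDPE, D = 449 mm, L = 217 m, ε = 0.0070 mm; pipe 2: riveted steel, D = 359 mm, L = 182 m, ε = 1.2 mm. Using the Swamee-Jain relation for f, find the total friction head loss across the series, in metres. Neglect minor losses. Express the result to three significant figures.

H ≈ 7.50 m

Pipe 1: V = 1.933 m/s, Re = 1.08×10^6, ε/D = 1.56×10^-5, f = 0.01186, h_1 = f(L/D)V²/2g = 1.091 m
Pipe 2: V = 3.023 m/s, Re = 1.35×10^6, ε/D = 0.00334, f = 0.02713, h_2 = f(L/D)V²/2g = 6.406 m
Series → Q common, losses add: H = Σh = 7.496 m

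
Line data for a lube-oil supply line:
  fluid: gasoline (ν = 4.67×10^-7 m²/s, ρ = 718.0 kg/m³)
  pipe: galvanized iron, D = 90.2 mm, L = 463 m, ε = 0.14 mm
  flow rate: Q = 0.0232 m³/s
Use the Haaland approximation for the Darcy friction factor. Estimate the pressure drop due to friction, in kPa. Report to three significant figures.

Δp ≈ 540 kPa

V = 4Q/(πD²) = 4·0.0232/(π·0.0902²) = 3.631 m/s
Re = VD/ν = 3.631·0.0902/4.67×10^-7 = 7.01×10^5 → turbulent
ε/D = 0.14/90.2 = 0.00155
Haaland: f = 0.02224
h_f = f(L/D)V²/(2g) = 0.02224·(463/0.0902)·3.631²/(2·9.81) = 76.69 m
Δp = ρg·h_f = 718.0·9.81·76.69 = 540.2 kPa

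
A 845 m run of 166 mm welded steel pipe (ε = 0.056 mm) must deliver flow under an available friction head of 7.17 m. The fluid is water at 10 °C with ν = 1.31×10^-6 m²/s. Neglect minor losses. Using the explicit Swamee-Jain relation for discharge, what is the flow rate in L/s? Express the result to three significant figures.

Swamee-Jain (Type II): Q = -0.965·√(gD⁵h_f/L)·ln[ε/(3.7D) + √(3.17ν²L/(gD³h_f))]
√(gD⁵h_f/L) = √(9.81·0.166⁵·7.17/845) = 0.003239
ε/(3.7D) = 9.12×10^-5; √(3.17ν²L/(gD³h_f)) = 1.20×10^-4
Q = -0.965·0.003239·ln(2.107×10^-4) = 0.02646 m³/s
Check: V = 1.22 m/s, Re = 1.55×10^5, f = 0.01856, h_f = 7.20 m ≈ 7.17 m ✓

Q ≈ 26.5 L/s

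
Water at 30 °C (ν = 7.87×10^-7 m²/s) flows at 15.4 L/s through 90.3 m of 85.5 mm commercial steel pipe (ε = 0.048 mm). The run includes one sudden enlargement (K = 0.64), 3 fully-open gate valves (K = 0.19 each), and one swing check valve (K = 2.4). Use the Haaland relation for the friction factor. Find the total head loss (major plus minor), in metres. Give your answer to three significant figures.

V = 4Q/(πD²) = 2.682 m/s; V²/2g = 0.3667 m
Re = 2.91×10^5, ε/D = 5.61×10^-4 → f = 0.01845 (Haaland)
Major: h_f = f(L/D)·V²/2g = 0.01845·1056·0.3667 = 7.147 m
Minor: ΣK = 3.61; h_m = ΣK·V²/2g = 1.324 m
Total H_L = 7.147 + 1.324 = 8.471 m

H_L ≈ 8.47 m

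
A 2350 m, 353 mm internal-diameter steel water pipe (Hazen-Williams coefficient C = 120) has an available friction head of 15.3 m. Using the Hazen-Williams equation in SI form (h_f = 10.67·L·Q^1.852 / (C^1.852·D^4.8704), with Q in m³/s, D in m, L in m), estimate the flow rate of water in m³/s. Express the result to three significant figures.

Q ≈ 0.143 m³/s

Rearranging: Q = [h_f·C^1.852·D^4.8704 / (10.67·L)]^(1/1.852)
Q = [15.3·120^1.852·0.353^4.8704 / (10.67·2350)]^0.540 = 0.1426 m³/s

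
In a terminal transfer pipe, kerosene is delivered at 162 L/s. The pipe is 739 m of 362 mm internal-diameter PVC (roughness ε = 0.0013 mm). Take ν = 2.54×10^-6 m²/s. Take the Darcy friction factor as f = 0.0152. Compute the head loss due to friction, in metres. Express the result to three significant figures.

V = 4Q/(πD²) = 4·0.162/(π·0.362²) = 1.574 m/s
h_f = f(L/D)V²/(2g) = 0.01520·(739/0.362)·1.574²/(2·9.81) = 3.918 m

h_f ≈ 3.92 m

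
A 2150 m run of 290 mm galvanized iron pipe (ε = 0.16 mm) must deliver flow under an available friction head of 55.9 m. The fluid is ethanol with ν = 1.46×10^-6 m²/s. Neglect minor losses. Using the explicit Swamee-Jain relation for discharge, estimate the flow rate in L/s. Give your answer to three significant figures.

Q ≈ 190 L/s

Swamee-Jain (Type II): Q = -0.965·√(gD⁵h_f/L)·ln[ε/(3.7D) + √(3.17ν²L/(gD³h_f))]
√(gD⁵h_f/L) = √(9.81·0.290⁵·55.9/2150) = 0.02287
ε/(3.7D) = 1.49×10^-4; √(3.17ν²L/(gD³h_f)) = 3.30×10^-5
Q = -0.965·0.02287·ln(1.821×10^-4) = 0.1901 m³/s
Check: V = 2.88 m/s, Re = 5.72×10^5, f = 0.01798, h_f = 56.3 m ≈ 55.9 m ✓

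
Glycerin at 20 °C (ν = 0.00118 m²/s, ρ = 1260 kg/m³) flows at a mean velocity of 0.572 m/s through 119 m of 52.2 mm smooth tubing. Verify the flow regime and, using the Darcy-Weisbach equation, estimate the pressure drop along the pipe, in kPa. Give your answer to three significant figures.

Re = VD/ν = 0.572·0.05220/0.00118 = 25.3 → laminar (Re < 2300)
f = 64/Re = 2.529
h_f = f(L/D)V²/(2g) = 2.529·(119/0.05220)·0.572²/(2·9.81) = 96.15 m
Δp = ρg·h_f = 1260·9.81·96.15 = 1189 kPa

Δp ≈ 1190 kPa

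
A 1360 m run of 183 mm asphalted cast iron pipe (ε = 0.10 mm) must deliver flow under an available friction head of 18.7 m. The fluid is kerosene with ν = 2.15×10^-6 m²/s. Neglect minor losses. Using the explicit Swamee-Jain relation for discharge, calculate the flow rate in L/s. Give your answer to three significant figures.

Swamee-Jain (Type II): Q = -0.965·√(gD⁵h_f/L)·ln[ε/(3.7D) + √(3.17ν²L/(gD³h_f))]
√(gD⁵h_f/L) = √(9.81·0.183⁵·18.7/1360) = 0.005262
ε/(3.7D) = 1.48×10^-4; √(3.17ν²L/(gD³h_f)) = 1.33×10^-4
Q = -0.965·0.005262·ln(2.808×10^-4) = 0.04152 m³/s
Check: V = 1.58 m/s, Re = 1.34×10^5, f = 0.01992, h_f = 18.8 m ≈ 18.7 m ✓

Q ≈ 41.5 L/s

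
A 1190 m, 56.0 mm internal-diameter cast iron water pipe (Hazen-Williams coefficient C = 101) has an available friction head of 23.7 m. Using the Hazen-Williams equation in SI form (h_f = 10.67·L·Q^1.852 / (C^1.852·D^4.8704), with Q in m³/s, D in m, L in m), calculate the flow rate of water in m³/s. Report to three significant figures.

Q ≈ 0.00173 m³/s

Rearranging: Q = [h_f·C^1.852·D^4.8704 / (10.67·L)]^(1/1.852)
Q = [23.7·101^1.852·0.0560^4.8704 / (10.67·1190)]^0.540 = 0.001733 m³/s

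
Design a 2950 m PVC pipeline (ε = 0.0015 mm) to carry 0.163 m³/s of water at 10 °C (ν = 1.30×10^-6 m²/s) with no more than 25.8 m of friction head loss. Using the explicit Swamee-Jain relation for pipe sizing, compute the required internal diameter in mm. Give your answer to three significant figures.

D ≈ 324 mm

Swamee-Jain (Type III): D = 0.66·[ε^1.25·(LQ²/(gh_f))^4.75 + ν·Q^9.4·(L/(gh_f))^5.2]^0.04
LQ²/(gh_f) = 0.3097; L/(gh_f) = 11.66
Term 1 = ε^1.25·(…)^4.75 = 2.00×10^-10; Term 2 = ν·Q^9.4·(…)^5.2 = 1.80×10^-8
D = 0.66·(2.00×10^-10 + 1.80×10^-8)^0.04 = 0.3235 m = 324 mm
Check: V = 1.98 m/s, Re = 4.93×10^5, f = 0.01320, h_f = 24.1 m ≈ 25.8 m ✓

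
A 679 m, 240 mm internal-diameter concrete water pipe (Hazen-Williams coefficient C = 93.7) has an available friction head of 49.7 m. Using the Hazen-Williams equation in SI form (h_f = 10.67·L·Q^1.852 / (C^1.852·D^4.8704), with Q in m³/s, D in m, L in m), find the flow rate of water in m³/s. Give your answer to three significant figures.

Q ≈ 0.149 m³/s

Rearranging: Q = [h_f·C^1.852·D^4.8704 / (10.67·L)]^(1/1.852)
Q = [49.7·93.7^1.852·0.240^4.8704 / (10.67·679)]^0.540 = 0.1491 m³/s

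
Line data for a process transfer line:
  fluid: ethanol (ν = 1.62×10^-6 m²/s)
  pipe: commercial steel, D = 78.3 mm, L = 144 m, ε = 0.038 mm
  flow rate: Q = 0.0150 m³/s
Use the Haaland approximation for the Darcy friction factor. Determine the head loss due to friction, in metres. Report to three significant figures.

h_f ≈ 17.3 m

V = 4Q/(πD²) = 4·0.0150/(π·0.0783²) = 3.115 m/s
Re = VD/ν = 3.115·0.0783/1.62×10^-6 = 1.51×10^5 → turbulent
ε/D = 0.038/78.3 = 4.85×10^-4
Haaland: f = 0.01907
h_f = f(L/D)V²/(2g) = 0.01907·(144/0.0783)·3.115²/(2·9.81) = 17.35 m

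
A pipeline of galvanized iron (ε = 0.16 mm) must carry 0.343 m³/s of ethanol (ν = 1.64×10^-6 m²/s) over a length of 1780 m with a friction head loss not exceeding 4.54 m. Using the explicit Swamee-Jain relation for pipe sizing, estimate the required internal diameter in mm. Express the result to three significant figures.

D ≈ 582 mm

Swamee-Jain (Type III): D = 0.66·[ε^1.25·(LQ²/(gh_f))^4.75 + ν·Q^9.4·(L/(gh_f))^5.2]^0.04
LQ²/(gh_f) = 4.702; L/(gh_f) = 39.97
Term 1 = ε^1.25·(…)^4.75 = 0.0281; Term 2 = ν·Q^9.4·(…)^5.2 = 0.0150
D = 0.66·(0.0281 + 0.0150)^0.04 = 0.5820 m = 582 mm
Check: V = 1.29 m/s, Re = 4.58×10^5, f = 0.01628, h_f = 4.22 m ≈ 4.54 m ✓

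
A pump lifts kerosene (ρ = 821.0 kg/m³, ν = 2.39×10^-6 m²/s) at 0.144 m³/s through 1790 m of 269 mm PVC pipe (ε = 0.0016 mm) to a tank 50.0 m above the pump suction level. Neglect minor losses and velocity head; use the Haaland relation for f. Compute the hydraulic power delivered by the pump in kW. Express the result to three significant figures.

V = 4Q/(πD²) = 2.534 m/s; Re = 2.85×10^5; ε/D = 5.95×10^-6; f = 0.01452
h_f = f(L/D)V²/2g = 31.63 m
Total head H = z + h_f = 50.0 + 31.63 = 81.63 m
P_hyd = ρgQH = 821.0·9.81·0.144·81.63 = 94.67 kW

P_hyd ≈ 94.7 kW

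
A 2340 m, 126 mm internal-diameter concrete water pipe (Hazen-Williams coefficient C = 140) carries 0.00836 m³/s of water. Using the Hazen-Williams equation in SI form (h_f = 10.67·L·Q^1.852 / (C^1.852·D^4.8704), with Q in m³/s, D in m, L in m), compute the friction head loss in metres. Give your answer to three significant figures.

h_f ≈ 9.04 m

h_f = 10.67·2340·0.00836^1.852 / (140^1.852·0.126^4.8704) = 9.041 m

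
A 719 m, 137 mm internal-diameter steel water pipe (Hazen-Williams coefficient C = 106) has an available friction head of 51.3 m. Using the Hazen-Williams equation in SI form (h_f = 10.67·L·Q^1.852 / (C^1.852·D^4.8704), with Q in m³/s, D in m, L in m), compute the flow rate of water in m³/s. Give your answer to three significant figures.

Q ≈ 0.0381 m³/s

Rearranging: Q = [h_f·C^1.852·D^4.8704 / (10.67·L)]^(1/1.852)
Q = [51.3·106^1.852·0.137^4.8704 / (10.67·719)]^0.540 = 0.03809 m³/s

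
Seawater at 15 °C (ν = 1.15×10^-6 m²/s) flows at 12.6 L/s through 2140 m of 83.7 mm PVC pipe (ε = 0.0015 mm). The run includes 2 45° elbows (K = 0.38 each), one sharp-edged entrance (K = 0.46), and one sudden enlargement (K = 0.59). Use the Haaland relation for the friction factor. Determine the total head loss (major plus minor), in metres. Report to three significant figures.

H_L ≈ 111 m

V = 4Q/(πD²) = 2.290 m/s; V²/2g = 0.2673 m
Re = 1.67×10^5, ε/D = 1.79×10^-5 → f = 0.01616 (Haaland)
Major: h_f = f(L/D)·V²/2g = 0.01616·25568·0.2673 = 110.4 m
Minor: ΣK = 1.81; h_m = ΣK·V²/2g = 0.4838 m
Total H_L = 110.4 + 0.4838 = 110.9 m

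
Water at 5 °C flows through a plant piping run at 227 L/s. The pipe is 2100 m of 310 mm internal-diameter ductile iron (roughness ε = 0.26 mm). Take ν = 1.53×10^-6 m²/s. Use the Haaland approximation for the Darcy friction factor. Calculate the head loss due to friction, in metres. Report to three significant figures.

V = 4Q/(πD²) = 4·0.227/(π·0.310²) = 3.008 m/s
Re = VD/ν = 3.008·0.310/1.53×10^-6 = 6.09×10^5 → turbulent
ε/D = 0.26/310 = 8.39×10^-4
Haaland: f = 0.01935
h_f = f(L/D)V²/(2g) = 0.01935·(2100/0.310)·3.008²/(2·9.81) = 60.42 m

h_f ≈ 60.4 m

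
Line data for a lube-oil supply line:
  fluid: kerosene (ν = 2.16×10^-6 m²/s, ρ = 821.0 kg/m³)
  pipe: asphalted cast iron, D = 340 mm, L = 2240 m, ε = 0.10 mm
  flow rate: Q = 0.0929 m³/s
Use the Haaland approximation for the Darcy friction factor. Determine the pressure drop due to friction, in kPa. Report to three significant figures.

Δp ≈ 50.8 kPa

V = 4Q/(πD²) = 4·0.0929/(π·0.340²) = 1.023 m/s
Re = VD/ν = 1.023·0.340/2.16×10^-6 = 1.61×10^5 → turbulent
ε/D = 0.10/340 = 2.94×10^-4
Haaland: f = 0.01793
h_f = f(L/D)V²/(2g) = 0.01793·(2240/0.340)·1.023²/(2·9.81) = 6.304 m
Δp = ρg·h_f = 821.0·9.81·6.304 = 50.77 kPa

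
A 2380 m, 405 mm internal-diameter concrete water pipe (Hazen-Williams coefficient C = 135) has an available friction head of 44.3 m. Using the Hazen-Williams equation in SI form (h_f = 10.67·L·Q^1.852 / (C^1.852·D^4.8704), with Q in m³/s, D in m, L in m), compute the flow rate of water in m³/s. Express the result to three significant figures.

Rearranging: Q = [h_f·C^1.852·D^4.8704 / (10.67·L)]^(1/1.852)
Q = [44.3·135^1.852·0.405^4.8704 / (10.67·2380)]^0.540 = 0.4061 m³/s

Q ≈ 0.406 m³/s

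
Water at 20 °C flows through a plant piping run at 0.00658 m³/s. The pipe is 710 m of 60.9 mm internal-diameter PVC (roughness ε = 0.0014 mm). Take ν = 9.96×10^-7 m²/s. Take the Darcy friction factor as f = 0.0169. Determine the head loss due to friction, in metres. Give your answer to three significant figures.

V = 4Q/(πD²) = 4·0.00658/(π·0.0609²) = 2.259 m/s
h_f = f(L/D)V²/(2g) = 0.01690·(710/0.0609)·2.259²/(2·9.81) = 51.24 m

h_f ≈ 51.2 m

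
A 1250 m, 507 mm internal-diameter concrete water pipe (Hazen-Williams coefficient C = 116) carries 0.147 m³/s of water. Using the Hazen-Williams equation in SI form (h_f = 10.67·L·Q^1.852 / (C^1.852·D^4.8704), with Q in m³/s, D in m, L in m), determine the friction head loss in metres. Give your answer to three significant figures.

h_f = 10.67·1250·0.147^1.852 / (116^1.852·0.507^4.8704) = 1.571 m

h_f ≈ 1.57 m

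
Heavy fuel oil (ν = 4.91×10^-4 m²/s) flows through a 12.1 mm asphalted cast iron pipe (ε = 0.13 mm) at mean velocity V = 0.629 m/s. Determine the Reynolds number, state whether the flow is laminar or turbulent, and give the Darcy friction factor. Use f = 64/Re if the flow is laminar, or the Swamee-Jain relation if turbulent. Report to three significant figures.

Re = VD/ν = 0.6290·0.0121/4.91×10^-4 = 15.5
Re < 2300 → laminar → f = 64/Re = 4.129

Re ≈ 15.5; laminar; f = 64/Re ≈ 4.13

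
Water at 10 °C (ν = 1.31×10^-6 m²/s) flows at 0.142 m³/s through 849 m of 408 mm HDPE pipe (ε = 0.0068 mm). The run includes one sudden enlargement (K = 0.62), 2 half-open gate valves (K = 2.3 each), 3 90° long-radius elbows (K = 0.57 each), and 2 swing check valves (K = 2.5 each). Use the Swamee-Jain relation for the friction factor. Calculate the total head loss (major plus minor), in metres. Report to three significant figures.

H_L ≈ 2.50 m

V = 4Q/(πD²) = 1.086 m/s; V²/2g = 0.06013 m
Re = 3.38×10^5, ε/D = 1.67×10^-5 → f = 0.01427 (Swamee-Jain)
Major: h_f = f(L/D)·V²/2g = 0.01427·2081·0.06013 = 1.785 m
Minor: ΣK = 11.9; h_m = ΣK·V²/2g = 0.7173 m
Total H_L = 1.785 + 0.7173 = 2.502 m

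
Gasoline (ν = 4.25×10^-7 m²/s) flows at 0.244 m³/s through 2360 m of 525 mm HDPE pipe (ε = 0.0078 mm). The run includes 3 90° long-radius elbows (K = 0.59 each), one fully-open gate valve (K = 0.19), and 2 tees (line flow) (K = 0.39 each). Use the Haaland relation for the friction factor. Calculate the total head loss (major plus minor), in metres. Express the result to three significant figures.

V = 4Q/(πD²) = 1.127 m/s; V²/2g = 0.06475 m
Re = 1.39×10^6, ε/D = 1.49×10^-5 → f = 0.01131 (Haaland)
Major: h_f = f(L/D)·V²/2g = 0.01131·4495·0.06475 = 3.293 m
Minor: ΣK = 2.74; h_m = ΣK·V²/2g = 0.1774 m
Total H_L = 3.293 + 0.1774 = 3.470 m

H_L ≈ 3.47 m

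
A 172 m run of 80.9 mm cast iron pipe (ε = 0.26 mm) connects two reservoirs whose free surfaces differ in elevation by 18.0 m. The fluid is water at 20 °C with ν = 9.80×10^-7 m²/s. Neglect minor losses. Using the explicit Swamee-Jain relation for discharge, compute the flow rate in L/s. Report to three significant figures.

Q ≈ 12.7 L/s

Swamee-Jain (Type II): Q = -0.965·√(gD⁵h_f/L)·ln[ε/(3.7D) + √(3.17ν²L/(gD³h_f))]
√(gD⁵h_f/L) = √(9.81·0.0809⁵·18.0/172) = 0.001886
ε/(3.7D) = 8.69×10^-4; √(3.17ν²L/(gD³h_f)) = 7.48×10^-5
Q = -0.965·0.001886·ln(9.434×10^-4) = 0.01268 m³/s
Check: V = 2.47 m/s, Re = 2.04×10^5, f = 0.02749, h_f = 18.1 m ≈ 18.0 m ✓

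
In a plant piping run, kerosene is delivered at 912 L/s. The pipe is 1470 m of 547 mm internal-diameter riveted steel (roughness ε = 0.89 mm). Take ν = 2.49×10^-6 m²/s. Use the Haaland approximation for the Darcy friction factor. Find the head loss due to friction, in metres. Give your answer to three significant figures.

h_f ≈ 46.3 m

V = 4Q/(πD²) = 4·0.912/(π·0.547²) = 3.881 m/s
Re = VD/ν = 3.881·0.547/2.49×10^-6 = 8.53×10^5 → turbulent
ε/D = 0.89/547 = 0.00163
Haaland: f = 0.02245
h_f = f(L/D)V²/(2g) = 0.02245·(1470/0.547)·3.881²/(2·9.81) = 46.32 m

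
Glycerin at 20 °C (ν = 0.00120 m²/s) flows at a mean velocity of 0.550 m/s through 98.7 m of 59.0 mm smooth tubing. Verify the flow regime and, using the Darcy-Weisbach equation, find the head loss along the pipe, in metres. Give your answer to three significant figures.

h_f ≈ 61.0 m

Re = VD/ν = 0.550·0.05900/0.00120 = 27.0 → laminar (Re < 2300)
f = 64/Re = 2.367
h_f = f(L/D)V²/(2g) = 2.367·(98.7/0.05900)·0.550²/(2·9.81) = 61.04 m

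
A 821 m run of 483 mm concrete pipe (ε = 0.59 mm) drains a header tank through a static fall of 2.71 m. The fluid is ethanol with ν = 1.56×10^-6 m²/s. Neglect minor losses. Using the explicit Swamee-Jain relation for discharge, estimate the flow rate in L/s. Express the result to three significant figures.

Swamee-Jain (Type II): Q = -0.965·√(gD⁵h_f/L)·ln[ε/(3.7D) + √(3.17ν²L/(gD³h_f))]
√(gD⁵h_f/L) = √(9.81·0.483⁵·2.71/821) = 0.02918
ε/(3.7D) = 3.30×10^-4; √(3.17ν²L/(gD³h_f)) = 4.60×10^-5
Q = -0.965·0.02918·ln(3.761×10^-4) = 0.2220 m³/s
Check: V = 1.21 m/s, Re = 3.75×10^5, f = 0.02145, h_f = 2.73 m ≈ 2.71 m ✓

Q ≈ 222 L/s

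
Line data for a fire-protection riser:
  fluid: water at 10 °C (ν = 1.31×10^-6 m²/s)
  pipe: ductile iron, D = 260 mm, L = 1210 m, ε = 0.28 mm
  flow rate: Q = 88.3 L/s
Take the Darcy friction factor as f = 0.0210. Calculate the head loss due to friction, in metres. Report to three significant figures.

h_f ≈ 13.8 m

V = 4Q/(πD²) = 4·0.0883/(π·0.260²) = 1.663 m/s
h_f = f(L/D)V²/(2g) = 0.02100·(1210/0.260)·1.663²/(2·9.81) = 13.78 m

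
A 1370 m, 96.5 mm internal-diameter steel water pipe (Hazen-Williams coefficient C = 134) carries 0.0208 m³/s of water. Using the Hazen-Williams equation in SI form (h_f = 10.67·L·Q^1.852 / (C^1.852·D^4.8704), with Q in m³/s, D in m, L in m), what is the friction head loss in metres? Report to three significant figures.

h_f = 10.67·1370·0.0208^1.852 / (134^1.852·0.0965^4.8704) = 113.8 m

h_f ≈ 114 m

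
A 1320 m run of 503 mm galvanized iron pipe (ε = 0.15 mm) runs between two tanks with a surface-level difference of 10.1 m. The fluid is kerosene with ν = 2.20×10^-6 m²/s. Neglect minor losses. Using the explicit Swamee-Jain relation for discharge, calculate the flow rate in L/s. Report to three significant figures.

Q ≈ 428 L/s

Swamee-Jain (Type II): Q = -0.965·√(gD⁵h_f/L)·ln[ε/(3.7D) + √(3.17ν²L/(gD³h_f))]
√(gD⁵h_f/L) = √(9.81·0.503⁵·10.1/1320) = 0.04916
ε/(3.7D) = 8.06×10^-5; √(3.17ν²L/(gD³h_f)) = 4.01×10^-5
Q = -0.965·0.04916·ln(1.207×10^-4) = 0.4280 m³/s
Check: V = 2.15 m/s, Re = 4.92×10^5, f = 0.01638, h_f = 10.2 m ≈ 10.1 m ✓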